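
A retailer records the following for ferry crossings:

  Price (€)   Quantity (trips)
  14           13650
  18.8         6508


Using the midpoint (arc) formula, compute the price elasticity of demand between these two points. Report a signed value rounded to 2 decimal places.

-2.42

%ΔQ = (6508 − 13650) / [(13650 + 6508)/2] = -7142/10079 = -0.708602…
%ΔP = (18.8 − 14) / [(14 + 18.8)/2] = 4.8/16.4 = 0.292682…
Arc Ed = %ΔQ / %ΔP = (-7142/10079) / (4.8/16.4) = -2.4210…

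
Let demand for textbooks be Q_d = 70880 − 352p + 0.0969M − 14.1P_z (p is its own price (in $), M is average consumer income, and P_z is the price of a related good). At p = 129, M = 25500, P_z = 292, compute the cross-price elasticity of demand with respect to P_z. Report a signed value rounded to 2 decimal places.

At the given values, Q_d = 70880 − 352(129) + 0.0969(25500) − 14.1(292) = 23825.75.
∂Q_d/∂P_z = -14.1.
E = (-14.1) × (292/23825.75) = -0.1728…

-0.17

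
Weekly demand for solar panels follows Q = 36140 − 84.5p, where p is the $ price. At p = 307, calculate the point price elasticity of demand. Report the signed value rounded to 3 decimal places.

-2.544

dQ/dp = −84.5. At p = 307, Q = 36140 − 84.5(307) = 10198.5.
Ed = (dQ/dp)·(p/Q) = −84.5 × (307/10198.5) = -2.54365…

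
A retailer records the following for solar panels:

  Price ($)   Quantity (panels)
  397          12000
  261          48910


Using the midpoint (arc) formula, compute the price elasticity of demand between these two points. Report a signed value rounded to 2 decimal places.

%ΔQ = (48910 − 12000) / [(12000 + 48910)/2] = 36910/30455 = 1.211952…
%ΔP = (261 − 397) / [(397 + 261)/2] = -136/329 = -0.413373…
Arc Ed = %ΔQ / %ΔP = (36910/30455) / (-136/329) = -2.9318…

-2.93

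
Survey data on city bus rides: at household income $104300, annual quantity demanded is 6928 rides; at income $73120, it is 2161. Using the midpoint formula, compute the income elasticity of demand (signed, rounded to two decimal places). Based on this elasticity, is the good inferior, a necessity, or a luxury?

2.98; luxury

%ΔQ = (2161 − 6928)/[( 6928 + 2161)/2] = -4767/4544.5 = -1.048960…
%ΔIncome = (73120 − 104300)/[( 104300 + 73120)/2] = -31180/88710 = -0.351482…
E_income = (-4767/4544.5) / (-31180/88710) = 2.9843…
E_income > 1 ⇒ normal good, luxury.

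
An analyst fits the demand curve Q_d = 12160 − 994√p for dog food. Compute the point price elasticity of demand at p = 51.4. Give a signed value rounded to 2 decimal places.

dQ_d/dp = −994/(2√p) = -69.3226. At p = 51.4, Q_d = 5033.64.
Ed = (dQ_d/dp)·(p/Q_d) = (-69.3226) × (51.4/5033.64) = -0.7078…

-0.71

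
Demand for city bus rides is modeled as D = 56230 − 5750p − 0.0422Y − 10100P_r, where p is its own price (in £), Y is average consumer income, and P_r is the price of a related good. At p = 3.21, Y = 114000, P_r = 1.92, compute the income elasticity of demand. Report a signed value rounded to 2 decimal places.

-0.35

At the given values, D = 56230 − 5750(3.21) − 0.0422(114000) − 10100(1.92) = 13569.7.
∂D/∂Y = -0.0422.
E = (-0.0422) × (114000/13569.7) = -0.3545…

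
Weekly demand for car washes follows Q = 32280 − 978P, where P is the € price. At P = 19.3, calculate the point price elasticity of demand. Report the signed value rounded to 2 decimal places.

dQ/dP = −978. At P = 19.3, Q = 32280 − 978(19.3) = 13404.6.
Ed = (dQ/dP)·(P/Q) = −978 × (19.3/13404.6) = -1.4081…

-1.41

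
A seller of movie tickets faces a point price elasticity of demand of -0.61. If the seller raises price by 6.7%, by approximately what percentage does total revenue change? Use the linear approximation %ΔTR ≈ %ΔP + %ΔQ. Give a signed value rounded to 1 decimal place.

%ΔQ ≈ Ed × %ΔP = (-0.61) × (+6.7%) = -4.0870%
%ΔTR ≈ %ΔP + %ΔQ = (+6.7%) + (-4.0870%) = +2.6130%

+2.6%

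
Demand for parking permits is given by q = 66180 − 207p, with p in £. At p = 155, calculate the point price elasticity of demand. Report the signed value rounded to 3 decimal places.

-0.941

dq/dp = −207. At p = 155, q = 66180 − 207(155) = 34095.
Ed = (dq/dp)·(p/q) = −207 × (155/34095) = -0.94104…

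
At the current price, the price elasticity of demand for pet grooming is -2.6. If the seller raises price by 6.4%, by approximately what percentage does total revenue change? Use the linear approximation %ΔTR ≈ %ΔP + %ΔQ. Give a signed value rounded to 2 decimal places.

%ΔQ ≈ Ed × %ΔP = (-2.6) × (+6.4%) = -16.6400%
%ΔTR ≈ %ΔP + %ΔQ = (+6.4%) + (-16.6400%) = -10.2400%

-10.24%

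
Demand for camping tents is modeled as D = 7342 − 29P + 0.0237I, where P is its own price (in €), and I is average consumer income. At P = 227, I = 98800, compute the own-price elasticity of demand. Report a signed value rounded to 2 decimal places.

-2.12

At the given values, D = 7342 − 29(227) + 0.0237(98800) = 3100.56.
∂D/∂P = −29.
E = (-29) × (227/3100.56) = -2.1231…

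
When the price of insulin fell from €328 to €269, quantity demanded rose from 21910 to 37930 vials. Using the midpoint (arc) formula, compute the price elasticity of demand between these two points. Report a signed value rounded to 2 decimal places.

-2.71

%ΔQ = (37930 − 21910) / [(21910 + 37930)/2] = 16020/29920 = 0.535427…
%ΔP = (269 − 328) / [(328 + 269)/2] = -59/298.5 = -0.197654…
Arc Ed = %ΔQ / %ΔP = (16020/29920) / (-59/298.5) = -2.7089…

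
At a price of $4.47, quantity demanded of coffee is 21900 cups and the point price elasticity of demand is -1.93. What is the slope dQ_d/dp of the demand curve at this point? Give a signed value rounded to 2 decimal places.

Ed = (dQ_d/dp)·(p/Q_d) ⇒ dQ_d/dp = Ed·Q_d/p = (-1.93)·21900/4.47 = -9455.7046…

-9455.70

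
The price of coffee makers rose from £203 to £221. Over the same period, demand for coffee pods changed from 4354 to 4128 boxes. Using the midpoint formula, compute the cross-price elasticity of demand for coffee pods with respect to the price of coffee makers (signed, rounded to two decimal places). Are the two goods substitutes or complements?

%ΔQ_{coffee pods} = (4128 − 4354)/avg = -226/4241 = -0.053289…
%ΔP_{coffee makers} = (221 − 203)/avg = 18/212 = 0.084905…
E_cross = (-226/4241) / (18/212) = -0.6276…
E_cross < 0 ⇒ the goods are complements.

-0.63; complements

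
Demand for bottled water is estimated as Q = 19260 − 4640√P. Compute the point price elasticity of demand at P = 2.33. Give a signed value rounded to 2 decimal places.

dQ/dP = −4640/(2√P) = -1519.88. At P = 2.33, Q = 12177.3.
Ed = (dQ/dP)·(P/Q) = (-1519.88) × (2.33/12177.3) = -0.2908…

-0.29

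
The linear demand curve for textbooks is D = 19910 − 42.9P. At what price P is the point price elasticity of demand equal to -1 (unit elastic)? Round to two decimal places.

232.05

Ed = −42.9P/(19910 − 42.9P). Set this equal to -1:
42.9P = 1·(19910 − 42.9P) ⇒ 42.9P(1 + 1) = 1·19910
P = 1·19910 / (42.9·2) = 232.0512…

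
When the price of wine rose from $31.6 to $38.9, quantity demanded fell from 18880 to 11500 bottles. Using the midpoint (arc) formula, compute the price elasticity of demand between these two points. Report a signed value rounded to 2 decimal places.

-2.35

%ΔQ = (11500 − 18880) / [(18880 + 11500)/2] = -7380/15190 = -0.485845…
%ΔP = (38.9 − 31.6) / [(31.6 + 38.9)/2] = 7.3/35.25 = 0.207092…
Arc Ed = %ΔQ / %ΔP = (-7380/15190) / (7.3/35.25) = -2.3460…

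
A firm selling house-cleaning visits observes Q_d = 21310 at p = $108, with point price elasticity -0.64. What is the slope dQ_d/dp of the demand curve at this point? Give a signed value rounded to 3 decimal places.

Ed = (dQ_d/dp)·(p/Q_d) ⇒ dQ_d/dp = Ed·Q_d/p = (-0.64)·21310/108 = -126.28148…

-126.281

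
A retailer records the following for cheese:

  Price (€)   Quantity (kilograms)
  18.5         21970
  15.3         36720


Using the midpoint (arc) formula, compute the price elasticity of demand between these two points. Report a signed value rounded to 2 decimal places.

-2.65

%ΔQ = (36720 − 21970) / [(21970 + 36720)/2] = 14750/29345 = 0.502640…
%ΔP = (15.3 − 18.5) / [(18.5 + 15.3)/2] = -3.2/16.9 = -0.189349…
Arc Ed = %ΔQ / %ΔP = (14750/29345) / (-3.2/16.9) = -2.6545…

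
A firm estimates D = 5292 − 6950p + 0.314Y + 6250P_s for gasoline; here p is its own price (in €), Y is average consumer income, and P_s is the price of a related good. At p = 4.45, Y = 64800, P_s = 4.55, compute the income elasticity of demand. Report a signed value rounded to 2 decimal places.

0.88

At the given values, D = 5292 − 6950(4.45) + 0.314(64800) + 6250(4.55) = 23149.2.
∂D/∂Y = 0.314.
E = (0.314) × (64800/23149.2) = 0.8789…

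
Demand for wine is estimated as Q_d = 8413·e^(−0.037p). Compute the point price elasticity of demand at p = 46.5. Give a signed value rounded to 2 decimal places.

dQ_d/dp = −0.037·Q_d = -55.712. At p = 46.5, Q_d = 1505.73.
Ed = (dQ_d/dp)·(p/Q_d) = (-55.712) × (46.5/1505.73) = -1.7205

-1.72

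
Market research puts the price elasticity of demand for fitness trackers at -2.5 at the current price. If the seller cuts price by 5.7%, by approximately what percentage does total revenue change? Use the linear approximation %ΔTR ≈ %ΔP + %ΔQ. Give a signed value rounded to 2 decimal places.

+8.55%

%ΔQ ≈ Ed × %ΔP = (-2.5) × (-5.7%) = +14.2500%
%ΔTR ≈ %ΔP + %ΔQ = (-5.7%) + (+14.2500%) = +8.5500%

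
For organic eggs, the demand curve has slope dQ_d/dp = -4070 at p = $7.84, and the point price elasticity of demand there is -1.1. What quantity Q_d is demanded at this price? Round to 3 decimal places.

29008.000

Ed = (dQ_d/dp)·(p/Q_d) ⇒ Q_d = (dQ_d/dp)·p/Ed = (-4070)·7.84/(-1.1) = 29008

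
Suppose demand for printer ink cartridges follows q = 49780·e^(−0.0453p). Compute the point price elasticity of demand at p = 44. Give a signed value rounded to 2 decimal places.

-1.99

dq/dp = −0.0453·q = -307.268. At p = 44, q = 6782.96.
Ed = (dq/dp)·(p/q) = (-307.268) × (44/6782.96) = -1.9932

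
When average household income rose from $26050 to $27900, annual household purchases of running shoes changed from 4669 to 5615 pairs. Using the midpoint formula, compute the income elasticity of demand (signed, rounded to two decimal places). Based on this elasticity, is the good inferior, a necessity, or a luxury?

%ΔQ = (5615 − 4669)/[( 4669 + 5615)/2] = 946/5142 = 0.183975…
%ΔIncome = (27900 − 26050)/[( 26050 + 27900)/2] = 1850/26975 = 0.068582…
E_income = (946/5142) / (1850/26975) = 2.6825…
E_income > 1 ⇒ normal good, luxury.

2.68; luxury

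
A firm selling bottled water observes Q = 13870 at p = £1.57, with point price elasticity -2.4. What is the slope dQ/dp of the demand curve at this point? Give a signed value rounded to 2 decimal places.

Ed = (dQ/dp)·(p/Q) ⇒ dQ/dp = Ed·Q/p = (-2.4)·13870/1.57 = -21202.5477…

-21202.55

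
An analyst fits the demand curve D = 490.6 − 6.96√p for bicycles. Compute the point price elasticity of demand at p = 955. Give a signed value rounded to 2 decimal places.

dD/dp = −6.96/(2√p) = -0.11261. At p = 955, D = 275.515.
Ed = (dD/dp)·(p/D) = (-0.11261) × (955/275.515) = -0.3903…

-0.39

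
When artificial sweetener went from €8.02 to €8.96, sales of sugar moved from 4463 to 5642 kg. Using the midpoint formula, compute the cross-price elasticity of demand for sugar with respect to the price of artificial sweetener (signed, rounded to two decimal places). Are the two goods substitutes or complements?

%ΔQ_{sugar} = (5642 − 4463)/avg = 1179/5052.5 = 0.233349…
%ΔP_{artificial sweetener} = (8.96 − 8.02)/avg = 0.94/8.49 = 0.110718…
E_cross = (1179/5052.5) / (0.94/8.49) = 2.1075…
E_cross > 0 ⇒ the goods are substitutes.

2.11; substitutes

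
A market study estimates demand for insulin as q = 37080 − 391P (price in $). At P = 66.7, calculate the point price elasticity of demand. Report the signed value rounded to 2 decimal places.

-2.37

dq/dP = −391. At P = 66.7, q = 37080 − 391(66.7) = 11000.3.
Ed = (dq/dP)·(P/q) = −391 × (66.7/11000.3) = -2.3708…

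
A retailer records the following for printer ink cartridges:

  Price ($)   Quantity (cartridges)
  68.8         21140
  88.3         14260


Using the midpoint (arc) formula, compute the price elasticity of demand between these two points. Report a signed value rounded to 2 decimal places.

%ΔQ = (14260 − 21140) / [(21140 + 14260)/2] = -6880/17700 = -0.388700…
%ΔP = (88.3 − 68.8) / [(68.8 + 88.3)/2] = 19.5/78.55 = 0.248249…
Arc Ed = %ΔQ / %ΔP = (-6880/17700) / (19.5/78.55) = -1.5657…

-1.57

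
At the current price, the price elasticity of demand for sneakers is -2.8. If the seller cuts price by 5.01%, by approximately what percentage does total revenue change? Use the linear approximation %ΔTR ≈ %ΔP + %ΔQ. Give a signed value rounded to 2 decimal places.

+9.02%

%ΔQ ≈ Ed × %ΔP = (-2.8) × (-5.01%) = +14.0280%
%ΔTR ≈ %ΔP + %ΔQ = (-5.01%) + (+14.0280%) = +9.0180%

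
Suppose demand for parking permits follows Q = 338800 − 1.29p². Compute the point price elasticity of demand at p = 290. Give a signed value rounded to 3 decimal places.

dQ/dp = −2·1.29·p = -748.2. At p = 290, Q = 230311.
Ed = (dQ/dp)·(p/Q) = (-748.2) × (290/230311) = -0.94210…

-0.942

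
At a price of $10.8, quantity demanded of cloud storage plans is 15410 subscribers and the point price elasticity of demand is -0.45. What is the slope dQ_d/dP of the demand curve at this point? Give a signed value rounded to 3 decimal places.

-642.083

Ed = (dQ_d/dP)·(P/Q_d) ⇒ dQ_d/dP = Ed·Q_d/P = (-0.45)·15410/10.8 = -642.08333…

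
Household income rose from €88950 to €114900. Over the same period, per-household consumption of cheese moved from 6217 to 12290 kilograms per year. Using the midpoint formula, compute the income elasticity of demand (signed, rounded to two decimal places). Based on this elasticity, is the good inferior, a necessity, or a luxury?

%ΔQ = (12290 − 6217)/[( 6217 + 12290)/2] = 6073/9253.5 = 0.656292…
%ΔIncome = (114900 − 88950)/[( 88950 + 114900)/2] = 25950/101925 = 0.254598…
E_income = (6073/9253.5) / (25950/101925) = 2.5777…
E_income > 1 ⇒ normal good, luxury.

2.58; luxury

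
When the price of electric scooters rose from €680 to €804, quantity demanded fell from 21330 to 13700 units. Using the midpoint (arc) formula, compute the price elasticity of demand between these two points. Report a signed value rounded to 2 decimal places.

-2.61

%ΔQ = (13700 − 21330) / [(21330 + 13700)/2] = -7630/17515 = -0.435626…
%ΔP = (804 − 680) / [(680 + 804)/2] = 124/742 = 0.167115…
Arc Ed = %ΔQ / %ΔP = (-7630/17515) / (124/742) = -2.6067…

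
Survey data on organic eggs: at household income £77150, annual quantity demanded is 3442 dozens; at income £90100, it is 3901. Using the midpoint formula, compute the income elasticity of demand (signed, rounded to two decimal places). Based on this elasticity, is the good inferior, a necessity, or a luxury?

0.81; necessity

%ΔQ = (3901 − 3442)/[( 3442 + 3901)/2] = 459/3671.5 = 0.125017…
%ΔIncome = (90100 − 77150)/[( 77150 + 90100)/2] = 12950/83625 = 0.154857…
E_income = (459/3671.5) / (12950/83625) = 0.8073…
0 < E_income < 1 ⇒ normal good, necessity.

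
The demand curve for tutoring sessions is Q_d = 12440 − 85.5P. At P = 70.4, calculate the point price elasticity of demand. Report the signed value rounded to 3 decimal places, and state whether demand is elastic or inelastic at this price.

-0.937; inelastic

dQ_d/dP = −85.5. At P = 70.4, Q_d = 12440 − 85.5(70.4) = 6420.8.
Ed = (dQ_d/dP)·(P/Q_d) = −85.5 × (70.4/6420.8) = -0.93745…
|Ed| = 0.937 < 1, so demand is inelastic.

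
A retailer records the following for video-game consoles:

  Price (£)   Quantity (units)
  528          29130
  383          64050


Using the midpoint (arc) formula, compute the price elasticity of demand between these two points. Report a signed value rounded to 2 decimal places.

%ΔQ = (64050 − 29130) / [(29130 + 64050)/2] = 34920/46590 = 0.749517…
%ΔP = (383 − 528) / [(528 + 383)/2] = -145/455.5 = -0.318331…
Arc Ed = %ΔQ / %ΔP = (34920/46590) / (-145/455.5) = -2.3545…

-2.35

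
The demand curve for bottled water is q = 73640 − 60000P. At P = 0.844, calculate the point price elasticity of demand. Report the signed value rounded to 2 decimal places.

-2.20

dq/dP = −60000. At P = 0.844, q = 73640 − 60000(0.844) = 23000.
Ed = (dq/dP)·(P/q) = −60000 × (0.844/23000) = -2.2017…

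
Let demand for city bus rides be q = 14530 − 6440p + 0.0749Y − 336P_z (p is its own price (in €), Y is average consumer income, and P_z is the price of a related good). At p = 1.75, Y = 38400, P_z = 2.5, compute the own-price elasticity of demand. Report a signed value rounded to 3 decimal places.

At the given values, q = 14530 − 6440(1.75) + 0.0749(38400) − 336(2.5) = 5296.16.
∂q/∂p = −6440.
E = (-6440) × (1.75/5296.16) = -2.12795…

-2.128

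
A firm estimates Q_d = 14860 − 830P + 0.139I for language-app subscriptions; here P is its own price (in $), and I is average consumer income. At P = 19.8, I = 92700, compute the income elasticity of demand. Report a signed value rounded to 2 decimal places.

1.14

At the given values, Q_d = 14860 − 830(19.8) + 0.139(92700) = 11311.3.
∂Q_d/∂I = 0.139.
E = (0.139) × (92700/11311.3) = 1.1391…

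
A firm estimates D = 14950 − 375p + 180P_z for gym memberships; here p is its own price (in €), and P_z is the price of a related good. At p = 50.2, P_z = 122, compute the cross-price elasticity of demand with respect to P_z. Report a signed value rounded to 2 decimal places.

1.21

At the given values, D = 14950 − 375(50.2) + 180(122) = 18085.
∂D/∂P_z = 180.
E = (180) × (122/18085) = 1.2142…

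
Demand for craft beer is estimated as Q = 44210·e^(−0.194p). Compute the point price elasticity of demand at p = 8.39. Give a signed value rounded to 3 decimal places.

dQ/dp = −0.194·Q = -1684.37. At p = 8.39, Q = 8682.34.
Ed = (dQ/dp)·(p/Q) = (-1684.37) × (8.39/8682.34) = -1.62766

-1.628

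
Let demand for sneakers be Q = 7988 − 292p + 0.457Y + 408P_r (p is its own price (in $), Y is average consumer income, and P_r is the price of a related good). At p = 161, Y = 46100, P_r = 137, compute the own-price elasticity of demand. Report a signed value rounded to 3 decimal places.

-1.239

At the given values, Q = 7988 − 292(161) + 0.457(46100) + 408(137) = 37939.7.
∂Q/∂p = −292.
E = (-292) × (161/37939.7) = -1.23912…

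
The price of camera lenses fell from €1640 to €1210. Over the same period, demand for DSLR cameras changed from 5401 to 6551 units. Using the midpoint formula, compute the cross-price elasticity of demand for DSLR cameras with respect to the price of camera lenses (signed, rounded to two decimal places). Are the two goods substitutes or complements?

-0.64; complements

%ΔQ_{DSLR cameras} = (6551 − 5401)/avg = 1150/5976 = 0.192436…
%ΔP_{camera lenses} = (1210 − 1640)/avg = -430/1425 = -0.301754…
E_cross = (1150/5976) / (-430/1425) = -0.6377…
E_cross < 0 ⇒ the goods are complements.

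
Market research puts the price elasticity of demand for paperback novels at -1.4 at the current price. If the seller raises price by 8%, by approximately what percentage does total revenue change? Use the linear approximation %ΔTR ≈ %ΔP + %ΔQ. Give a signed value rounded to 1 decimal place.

-3.2%

%ΔQ ≈ Ed × %ΔP = (-1.4) × (+8%) = -11.2000%
%ΔTR ≈ %ΔP + %ΔQ = (+8%) + (-11.2000%) = -3.2000%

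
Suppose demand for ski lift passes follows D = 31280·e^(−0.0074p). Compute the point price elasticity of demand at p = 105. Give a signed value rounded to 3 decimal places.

dD/dp = −0.0074·D = -106.427. At p = 105, D = 14382.
Ed = (dD/dp)·(p/D) = (-106.427) × (105/14382) = -0.777

-0.777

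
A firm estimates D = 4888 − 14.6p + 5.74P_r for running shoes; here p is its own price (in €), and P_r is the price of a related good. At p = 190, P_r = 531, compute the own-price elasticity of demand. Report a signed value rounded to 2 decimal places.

-0.54

At the given values, D = 4888 − 14.6(190) + 5.74(531) = 5161.94.
∂D/∂p = −14.6.
E = (-14.6) × (190/5161.94) = -0.5373…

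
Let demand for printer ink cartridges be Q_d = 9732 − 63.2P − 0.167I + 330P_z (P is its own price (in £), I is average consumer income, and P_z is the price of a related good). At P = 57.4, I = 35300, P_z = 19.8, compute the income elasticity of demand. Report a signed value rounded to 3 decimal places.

-0.874

At the given values, Q_d = 9732 − 63.2(57.4) − 0.167(35300) + 330(19.8) = 6743.22.
∂Q_d/∂I = -0.167.
E = (-0.167) × (35300/6743.22) = -0.87422…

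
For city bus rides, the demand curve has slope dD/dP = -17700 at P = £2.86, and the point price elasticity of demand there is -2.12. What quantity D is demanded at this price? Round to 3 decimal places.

23878.302

Ed = (dD/dP)·(P/D) ⇒ D = (dD/dP)·P/Ed = (-17700)·2.86/(-2.12) = 23878.30188…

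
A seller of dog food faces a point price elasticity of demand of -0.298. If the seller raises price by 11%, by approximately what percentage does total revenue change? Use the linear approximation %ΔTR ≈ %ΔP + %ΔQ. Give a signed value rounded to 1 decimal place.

+7.7%

%ΔQ ≈ Ed × %ΔP = (-0.298) × (+11%) = -3.2780%
%ΔTR ≈ %ΔP + %ΔQ = (+11%) + (-3.2780%) = +7.7220%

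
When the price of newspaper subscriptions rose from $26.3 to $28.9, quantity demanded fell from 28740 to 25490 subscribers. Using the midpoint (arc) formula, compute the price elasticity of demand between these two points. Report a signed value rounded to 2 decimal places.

-1.27

%ΔQ = (25490 − 28740) / [(28740 + 25490)/2] = -3250/27115 = -0.119859…
%ΔP = (28.9 − 26.3) / [(26.3 + 28.9)/2] = 2.6/27.6 = 0.094202…
Arc Ed = %ΔQ / %ΔP = (-3250/27115) / (2.6/27.6) = -1.2723…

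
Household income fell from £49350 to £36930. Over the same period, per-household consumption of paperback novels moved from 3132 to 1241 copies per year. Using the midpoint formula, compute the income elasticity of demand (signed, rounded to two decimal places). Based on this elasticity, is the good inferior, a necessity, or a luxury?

%ΔQ = (1241 − 3132)/[( 3132 + 1241)/2] = -1891/2186.5 = -0.864852…
%ΔIncome = (36930 − 49350)/[( 49350 + 36930)/2] = -12420/43140 = -0.287899…
E_income = (-1891/2186.5) / (-12420/43140) = 3.0040…
E_income > 1 ⇒ normal good, luxury.

3.00; luxury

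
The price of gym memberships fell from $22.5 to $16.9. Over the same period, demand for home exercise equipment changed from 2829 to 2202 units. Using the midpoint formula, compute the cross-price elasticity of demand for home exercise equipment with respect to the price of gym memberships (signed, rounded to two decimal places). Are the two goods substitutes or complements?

%ΔQ_{home exercise equipment} = (2202 − 2829)/avg = -627/2515.5 = -0.249254…
%ΔP_{gym memberships} = (16.9 − 22.5)/avg = -5.6/19.7 = -0.284263…
E_cross = (-627/2515.5) / (-5.6/19.7) = 0.8768…
E_cross > 0 ⇒ the goods are substitutes.

0.88; substitutes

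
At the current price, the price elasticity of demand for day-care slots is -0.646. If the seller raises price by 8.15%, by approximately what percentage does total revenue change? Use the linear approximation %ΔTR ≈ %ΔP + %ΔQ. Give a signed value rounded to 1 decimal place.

+2.9%

%ΔQ ≈ Ed × %ΔP = (-0.646) × (+8.15%) = -5.2649%
%ΔTR ≈ %ΔP + %ΔQ = (+8.15%) + (-5.2649%) = +2.8851%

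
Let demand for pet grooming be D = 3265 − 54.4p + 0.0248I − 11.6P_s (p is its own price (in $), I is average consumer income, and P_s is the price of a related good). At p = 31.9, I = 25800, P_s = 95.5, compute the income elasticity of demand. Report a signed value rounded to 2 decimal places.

0.60

At the given values, D = 3265 − 54.4(31.9) + 0.0248(25800) − 11.6(95.5) = 1061.68.
∂D/∂I = 0.0248.
E = (0.0248) × (25800/1061.68) = 0.6026…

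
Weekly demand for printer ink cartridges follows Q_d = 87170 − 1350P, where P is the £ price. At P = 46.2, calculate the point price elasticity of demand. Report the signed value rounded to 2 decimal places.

-2.51

dQ_d/dP = −1350. At P = 46.2, Q_d = 87170 − 1350(46.2) = 24800.
Ed = (dQ_d/dP)·(P/Q_d) = −1350 × (46.2/24800) = -2.5149…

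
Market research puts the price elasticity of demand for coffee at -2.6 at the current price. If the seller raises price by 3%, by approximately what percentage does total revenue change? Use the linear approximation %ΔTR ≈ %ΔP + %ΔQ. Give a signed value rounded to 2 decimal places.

%ΔQ ≈ Ed × %ΔP = (-2.6) × (+3%) = -7.8000%
%ΔTR ≈ %ΔP + %ΔQ = (+3%) + (-7.8000%) = -4.8000%

-4.80%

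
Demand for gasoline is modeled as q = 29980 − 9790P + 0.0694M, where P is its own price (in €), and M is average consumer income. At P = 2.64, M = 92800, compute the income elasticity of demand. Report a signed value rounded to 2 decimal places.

At the given values, q = 29980 − 9790(2.64) + 0.0694(92800) = 10574.72.
∂q/∂M = 0.0694.
E = (0.0694) × (92800/10574.72) = 0.6090…

0.61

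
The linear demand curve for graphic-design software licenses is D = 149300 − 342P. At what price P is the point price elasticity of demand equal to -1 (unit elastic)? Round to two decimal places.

218.27

Ed = −342P/(149300 − 342P). Set this equal to -1:
342P = 1·(149300 − 342P) ⇒ 342P(1 + 1) = 1·149300
P = 1·149300 / (342·2) = 218.2748…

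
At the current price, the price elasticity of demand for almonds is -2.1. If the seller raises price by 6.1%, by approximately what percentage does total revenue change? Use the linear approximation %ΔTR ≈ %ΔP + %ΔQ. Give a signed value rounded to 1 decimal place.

-6.7%

%ΔQ ≈ Ed × %ΔP = (-2.1) × (+6.1%) = -12.8100%
%ΔTR ≈ %ΔP + %ΔQ = (+6.1%) + (-12.8100%) = -6.7100%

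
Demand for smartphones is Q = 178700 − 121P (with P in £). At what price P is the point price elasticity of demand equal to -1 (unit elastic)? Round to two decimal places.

Ed = −121P/(178700 − 121P). Set this equal to -1:
121P = 1·(178700 − 121P) ⇒ 121P(1 + 1) = 1·178700
P = 1·178700 / (121·2) = 738.4297…

738.43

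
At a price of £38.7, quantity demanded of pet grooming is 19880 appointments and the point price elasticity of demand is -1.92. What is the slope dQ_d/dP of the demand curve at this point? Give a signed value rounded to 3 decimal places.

Ed = (dQ_d/dP)·(P/Q_d) ⇒ dQ_d/dP = Ed·Q_d/P = (-1.92)·19880/38.7 = -986.29457…

-986.295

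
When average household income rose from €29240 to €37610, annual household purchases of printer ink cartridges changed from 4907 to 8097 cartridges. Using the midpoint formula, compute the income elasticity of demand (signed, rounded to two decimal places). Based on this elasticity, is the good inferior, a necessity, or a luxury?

%ΔQ = (8097 − 4907)/[( 4907 + 8097)/2] = 3190/6502 = 0.490618…
%ΔIncome = (37610 − 29240)/[( 29240 + 37610)/2] = 8370/33425 = 0.250411…
E_income = (3190/6502) / (8370/33425) = 1.9592…
E_income > 1 ⇒ normal good, luxury.

1.96; luxury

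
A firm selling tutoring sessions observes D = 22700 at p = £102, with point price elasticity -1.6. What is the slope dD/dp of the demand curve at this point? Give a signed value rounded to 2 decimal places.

-356.08

Ed = (dD/dp)·(p/D) ⇒ dD/dp = Ed·D/p = (-1.6)·22700/102 = -356.0784…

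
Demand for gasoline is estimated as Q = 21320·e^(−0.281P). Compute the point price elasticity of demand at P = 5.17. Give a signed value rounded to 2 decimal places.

dQ/dP = −0.281·Q = -1401.4. At P = 5.17, Q = 4987.2.
Ed = (dQ/dP)·(P/Q) = (-1401.4) × (5.17/4987.2) = -1.4527…

-1.45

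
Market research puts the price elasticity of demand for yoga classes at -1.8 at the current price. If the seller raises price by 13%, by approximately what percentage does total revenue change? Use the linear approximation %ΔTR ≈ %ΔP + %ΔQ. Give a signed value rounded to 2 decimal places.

%ΔQ ≈ Ed × %ΔP = (-1.8) × (+13%) = -23.4000%
%ΔTR ≈ %ΔP + %ΔQ = (+13%) + (-23.4000%) = -10.4000%

-10.40%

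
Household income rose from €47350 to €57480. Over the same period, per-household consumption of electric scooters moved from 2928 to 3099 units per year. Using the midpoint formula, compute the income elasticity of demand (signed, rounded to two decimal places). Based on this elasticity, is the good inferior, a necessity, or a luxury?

%ΔQ = (3099 − 2928)/[( 2928 + 3099)/2] = 171/3013.5 = 0.056744…
%ΔIncome = (57480 − 47350)/[( 47350 + 57480)/2] = 10130/52415 = 0.193265…
E_income = (171/3013.5) / (10130/52415) = 0.2936…
0 < E_income < 1 ⇒ normal good, necessity.

0.29; necessity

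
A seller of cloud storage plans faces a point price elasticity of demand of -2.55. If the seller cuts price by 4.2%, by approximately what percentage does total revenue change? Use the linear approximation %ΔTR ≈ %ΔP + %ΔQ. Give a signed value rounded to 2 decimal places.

+6.51%

%ΔQ ≈ Ed × %ΔP = (-2.55) × (-4.2%) = +10.7100%
%ΔTR ≈ %ΔP + %ΔQ = (-4.2%) + (+10.7100%) = +6.5100%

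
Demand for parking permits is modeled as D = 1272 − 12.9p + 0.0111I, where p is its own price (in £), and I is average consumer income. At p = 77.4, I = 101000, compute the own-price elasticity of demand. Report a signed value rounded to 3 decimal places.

At the given values, D = 1272 − 12.9(77.4) + 0.0111(101000) = 1394.64.
∂D/∂p = −12.9.
E = (-12.9) × (77.4/1394.64) = -0.71592…

-0.716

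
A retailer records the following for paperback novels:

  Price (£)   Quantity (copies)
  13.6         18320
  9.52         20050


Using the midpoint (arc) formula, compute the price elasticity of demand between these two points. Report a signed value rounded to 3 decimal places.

%ΔQ = (20050 − 18320) / [(18320 + 20050)/2] = 1730/19185 = 0.090174…
%ΔP = (9.52 − 13.6) / [(13.6 + 9.52)/2] = -4.08/11.56 = -0.352941…
Arc Ed = %ΔQ / %ΔP = (1730/19185) / (-4.08/11.56) = -0.25549…

-0.255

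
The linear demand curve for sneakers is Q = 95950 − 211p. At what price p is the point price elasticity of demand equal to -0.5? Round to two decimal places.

Ed = −211p/(95950 − 211p). Set this equal to -0.5:
211p = 0.5·(95950 − 211p) ⇒ 211p(1 + 0.5) = 0.5·95950
p = 0.5·95950 / (211·1.5) = 151.5797…

151.58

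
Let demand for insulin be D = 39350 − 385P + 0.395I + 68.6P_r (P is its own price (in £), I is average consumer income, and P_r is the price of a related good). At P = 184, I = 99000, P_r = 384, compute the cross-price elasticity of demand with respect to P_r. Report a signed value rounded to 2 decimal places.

0.78

At the given values, D = 39350 − 385(184) + 0.395(99000) + 68.6(384) = 33957.4.
∂D/∂P_r = 68.6.
E = (68.6) × (384/33957.4) = 0.7757…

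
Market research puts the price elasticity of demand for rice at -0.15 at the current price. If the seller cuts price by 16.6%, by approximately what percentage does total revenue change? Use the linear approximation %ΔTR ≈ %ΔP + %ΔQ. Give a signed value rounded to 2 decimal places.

%ΔQ ≈ Ed × %ΔP = (-0.15) × (-16.6%) = +2.4900%
%ΔTR ≈ %ΔP + %ΔQ = (-16.6%) + (+2.4900%) = -14.1100%

-14.11%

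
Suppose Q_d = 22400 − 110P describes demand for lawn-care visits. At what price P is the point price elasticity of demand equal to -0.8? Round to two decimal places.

Ed = −110P/(22400 − 110P). Set this equal to -0.8:
110P = 0.8·(22400 − 110P) ⇒ 110P(1 + 0.8) = 0.8·22400
P = 0.8·22400 / (110·1.8) = 90.5050…

90.51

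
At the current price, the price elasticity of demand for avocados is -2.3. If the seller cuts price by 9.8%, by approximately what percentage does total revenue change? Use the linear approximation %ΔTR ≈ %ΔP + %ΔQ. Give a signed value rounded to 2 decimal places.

%ΔQ ≈ Ed × %ΔP = (-2.3) × (-9.8%) = +22.5400%
%ΔTR ≈ %ΔP + %ΔQ = (-9.8%) + (+22.5400%) = +12.7400%

+12.74%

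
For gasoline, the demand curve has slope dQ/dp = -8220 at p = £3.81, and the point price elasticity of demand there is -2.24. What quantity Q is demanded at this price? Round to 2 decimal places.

Ed = (dQ/dp)·(p/Q) ⇒ Q = (dQ/dp)·p/Ed = (-8220)·3.81/(-2.24) = 13981.3392…

13981.34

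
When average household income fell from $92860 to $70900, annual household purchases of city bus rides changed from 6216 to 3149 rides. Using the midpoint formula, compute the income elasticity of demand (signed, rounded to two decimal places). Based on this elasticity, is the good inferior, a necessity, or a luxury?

%ΔQ = (3149 − 6216)/[( 6216 + 3149)/2] = -3067/4682.5 = -0.654991…
%ΔIncome = (70900 − 92860)/[( 92860 + 70900)/2] = -21960/81880 = -0.268197…
E_income = (-3067/4682.5) / (-21960/81880) = 2.4422…
E_income > 1 ⇒ normal good, luxury.

2.44; luxury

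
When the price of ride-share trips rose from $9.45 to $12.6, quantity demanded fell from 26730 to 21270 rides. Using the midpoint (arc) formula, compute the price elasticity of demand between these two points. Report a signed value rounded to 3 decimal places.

-0.796

%ΔQ = (21270 − 26730) / [(26730 + 21270)/2] = -5460/24000 = -0.2275
%ΔP = (12.6 − 9.45) / [(9.45 + 12.6)/2] = 3.15/11.025 = 0.285714…
Arc Ed = %ΔQ / %ΔP = (-5460/24000) / (3.15/11.025) = -0.79625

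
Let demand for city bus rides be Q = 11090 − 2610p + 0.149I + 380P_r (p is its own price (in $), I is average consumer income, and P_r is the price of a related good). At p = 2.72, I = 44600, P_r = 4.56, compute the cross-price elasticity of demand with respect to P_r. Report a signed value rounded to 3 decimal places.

At the given values, Q = 11090 − 2610(2.72) + 0.149(44600) + 380(4.56) = 12369.
∂Q/∂P_r = 380.
E = (380) × (4.56/12369) = 0.14009…

0.140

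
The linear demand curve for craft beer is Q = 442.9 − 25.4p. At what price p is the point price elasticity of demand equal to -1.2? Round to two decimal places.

Ed = −25.4p/(442.9 − 25.4p). Set this equal to -1.2:
25.4p = 1.2·(442.9 − 25.4p) ⇒ 25.4p(1 + 1.2) = 1.2·442.9
p = 1.2·442.9 / (25.4·2.2) = 9.5110…

9.51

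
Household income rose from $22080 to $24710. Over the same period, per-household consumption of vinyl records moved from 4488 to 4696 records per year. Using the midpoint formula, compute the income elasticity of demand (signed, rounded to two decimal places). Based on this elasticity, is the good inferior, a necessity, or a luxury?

%ΔQ = (4696 − 4488)/[( 4488 + 4696)/2] = 208/4592 = 0.045296…
%ΔIncome = (24710 − 22080)/[( 22080 + 24710)/2] = 2630/23395 = 0.112417…
E_income = (208/4592) / (2630/23395) = 0.4029…
0 < E_income < 1 ⇒ normal good, necessity.

0.40; necessity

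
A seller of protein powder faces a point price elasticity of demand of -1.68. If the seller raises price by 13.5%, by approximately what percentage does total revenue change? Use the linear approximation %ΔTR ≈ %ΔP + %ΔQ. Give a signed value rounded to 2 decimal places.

%ΔQ ≈ Ed × %ΔP = (-1.68) × (+13.5%) = -22.6800%
%ΔTR ≈ %ΔP + %ΔQ = (+13.5%) + (-22.6800%) = -9.1800%

-9.18%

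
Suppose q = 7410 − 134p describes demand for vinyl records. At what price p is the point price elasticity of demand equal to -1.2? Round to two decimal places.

Ed = −134p/(7410 − 134p). Set this equal to -1.2:
134p = 1.2·(7410 − 134p) ⇒ 134p(1 + 1.2) = 1.2·7410
p = 1.2·7410 / (134·2.2) = 30.1628…

30.16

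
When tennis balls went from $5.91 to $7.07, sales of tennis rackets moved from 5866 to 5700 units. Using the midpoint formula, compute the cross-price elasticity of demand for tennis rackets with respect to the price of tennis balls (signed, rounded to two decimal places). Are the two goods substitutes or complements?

%ΔQ_{tennis rackets} = (5700 − 5866)/avg = -166/5783 = -0.028704…
%ΔP_{tennis balls} = (7.07 − 5.91)/avg = 1.16/6.49 = 0.178736…
E_cross = (-166/5783) / (1.16/6.49) = -0.1605…
E_cross < 0 ⇒ the goods are complements.

-0.16; complements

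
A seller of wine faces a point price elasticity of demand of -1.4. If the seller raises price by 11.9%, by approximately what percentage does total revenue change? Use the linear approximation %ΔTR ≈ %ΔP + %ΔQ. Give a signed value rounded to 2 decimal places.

-4.76%

%ΔQ ≈ Ed × %ΔP = (-1.4) × (+11.9%) = -16.6600%
%ΔTR ≈ %ΔP + %ΔQ = (+11.9%) + (-16.6600%) = -4.7600%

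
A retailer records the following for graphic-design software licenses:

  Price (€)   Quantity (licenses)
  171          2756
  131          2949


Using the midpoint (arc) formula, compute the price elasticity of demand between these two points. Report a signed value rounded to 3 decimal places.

%ΔQ = (2949 − 2756) / [(2756 + 2949)/2] = 193/2852.5 = 0.067659…
%ΔP = (131 − 171) / [(171 + 131)/2] = -40/151 = -0.264900…
Arc Ed = %ΔQ / %ΔP = (193/2852.5) / (-40/151) = -0.25541…

-0.255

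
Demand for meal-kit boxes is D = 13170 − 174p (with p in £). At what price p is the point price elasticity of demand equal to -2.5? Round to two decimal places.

54.06

Ed = −174p/(13170 − 174p). Set this equal to -2.5:
174p = 2.5·(13170 − 174p) ⇒ 174p(1 + 2.5) = 2.5·13170
p = 2.5·13170 / (174·3.5) = 54.0640…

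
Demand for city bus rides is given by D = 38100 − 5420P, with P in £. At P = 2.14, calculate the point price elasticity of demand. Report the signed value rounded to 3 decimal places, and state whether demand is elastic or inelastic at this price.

-0.438; inelastic

dD/dP = −5420. At P = 2.14, D = 38100 − 5420(2.14) = 26501.2.
Ed = (dD/dP)·(P/D) = −5420 × (2.14/26501.2) = -0.43767…
|Ed| = 0.438 < 1, so demand is inelastic.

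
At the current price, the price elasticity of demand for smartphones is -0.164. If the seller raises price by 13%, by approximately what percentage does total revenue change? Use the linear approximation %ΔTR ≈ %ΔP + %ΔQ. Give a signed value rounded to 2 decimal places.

+10.87%

%ΔQ ≈ Ed × %ΔP = (-0.164) × (+13%) = -2.1320%
%ΔTR ≈ %ΔP + %ΔQ = (+13%) + (-2.1320%) = +10.8680%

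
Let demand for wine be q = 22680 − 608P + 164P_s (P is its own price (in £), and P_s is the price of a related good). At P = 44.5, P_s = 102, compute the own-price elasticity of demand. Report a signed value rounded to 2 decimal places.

At the given values, q = 22680 − 608(44.5) + 164(102) = 12352.
∂q/∂P = −608.
E = (-608) × (44.5/12352) = -2.1904…

-2.19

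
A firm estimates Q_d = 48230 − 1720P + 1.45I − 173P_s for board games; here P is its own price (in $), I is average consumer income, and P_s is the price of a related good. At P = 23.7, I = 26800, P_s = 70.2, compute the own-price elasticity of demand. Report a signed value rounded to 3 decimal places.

-1.193

At the given values, Q_d = 48230 − 1720(23.7) + 1.45(26800) − 173(70.2) = 34181.4.
∂Q_d/∂P = −1720.
E = (-1720) × (23.7/34181.4) = -1.19257…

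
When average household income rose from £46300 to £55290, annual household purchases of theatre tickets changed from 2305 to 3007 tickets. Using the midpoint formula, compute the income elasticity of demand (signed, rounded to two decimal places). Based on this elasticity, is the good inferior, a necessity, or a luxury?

%ΔQ = (3007 − 2305)/[( 2305 + 3007)/2] = 702/2656 = 0.264307…
%ΔIncome = (55290 − 46300)/[( 46300 + 55290)/2] = 8990/50795 = 0.176985…
E_income = (702/2656) / (8990/50795) = 1.4933…
E_income > 1 ⇒ normal good, luxury.

1.49; luxury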